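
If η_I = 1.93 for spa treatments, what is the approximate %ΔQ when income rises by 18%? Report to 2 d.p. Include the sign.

%ΔQ ≈ η × %ΔI = 1.93 × 18% = 34.74%.

34.74%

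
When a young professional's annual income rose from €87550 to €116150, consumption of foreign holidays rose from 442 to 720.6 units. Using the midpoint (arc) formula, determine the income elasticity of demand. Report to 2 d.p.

1.71

ΔQ = 720.6 − 442 = 278.6; midpoint Q̄ = (442 + 720.6)/2 = 581.3.
ΔI = 116150 − 87550 = 28600; midpoint Ī = (87550 + 116150)/2 = 101850.
η = (ΔQ/Q̄) ÷ (ΔI/Ī) = (278.6/581.3) ÷ (28600/101850) = 1.71.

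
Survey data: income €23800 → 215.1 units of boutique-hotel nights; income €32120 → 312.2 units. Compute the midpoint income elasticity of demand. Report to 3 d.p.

ΔQ = 312.2 − 215.1 = 97.1; midpoint Q̄ = (215.1 + 312.2)/2 = 263.65.
ΔI = 32120 − 23800 = 8320; midpoint Ī = (23800 + 32120)/2 = 27960.
η = (ΔQ/Q̄) ÷ (ΔI/Ī) = (97.1/263.65) ÷ (8320/27960) = 1.238.

1.238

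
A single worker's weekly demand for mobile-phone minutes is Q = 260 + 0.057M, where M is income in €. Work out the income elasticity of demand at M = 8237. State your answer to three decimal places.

At M = 8237: Q = 729.509.
dQ/dM = 0.057.
η = (dQ/dM)·(M/Q) = 0.057 × (8237/729.509) = 0.644.

0.644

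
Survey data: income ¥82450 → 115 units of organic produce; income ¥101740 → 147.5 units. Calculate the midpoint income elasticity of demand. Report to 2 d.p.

1.18

ΔQ = 147.5 − 115 = 32.5; midpoint Q̄ = (115 + 147.5)/2 = 131.25.
ΔI = 101740 − 82450 = 19290; midpoint Ī = (82450 + 101740)/2 = 92095.
η = (ΔQ/Q̄) ÷ (ΔI/Ī) = (32.5/131.25) ÷ (19290/92095) = 1.18.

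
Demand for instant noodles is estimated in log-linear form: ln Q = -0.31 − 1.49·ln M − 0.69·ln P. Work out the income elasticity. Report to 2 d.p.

-1.49

In a log-linear demand, the coefficient on ln M is the income elasticity.
So η = -1.49.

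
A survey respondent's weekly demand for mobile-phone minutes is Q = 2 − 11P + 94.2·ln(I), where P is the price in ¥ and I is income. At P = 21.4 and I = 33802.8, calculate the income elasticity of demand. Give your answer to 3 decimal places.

0.126

At P = 21.4, I = 33802.8: Q = 748.946.
Holding P constant, ∂Q/∂I = 94.2/I = 0.00278675.
η_I = (∂Q/∂I)·(I/Q) = 0.00278675 × (33802.8/748.946) = 0.126.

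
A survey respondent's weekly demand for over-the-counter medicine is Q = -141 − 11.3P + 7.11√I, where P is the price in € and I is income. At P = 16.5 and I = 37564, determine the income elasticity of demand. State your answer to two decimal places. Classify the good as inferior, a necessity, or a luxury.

At P = 16.5, I = 37564: Q = 1050.570.
Holding P constant, ∂Q/∂I = 7.11/(2√I) = 0.0183423.
η_I = (∂Q/∂I)·(I/Q) = 0.0183423 × (37564/1050.570) = 0.66.
Since 0 < η < 1, this is a necessity.

0.66 (necessity)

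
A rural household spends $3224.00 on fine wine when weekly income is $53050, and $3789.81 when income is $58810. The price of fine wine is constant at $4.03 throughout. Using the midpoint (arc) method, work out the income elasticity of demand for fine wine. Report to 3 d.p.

1.567

With a constant price, Q₁ = 3224.00/4.03 = 800.000 and Q₂ = 3789.81/4.03 = 940.400 (equivalently, work directly with expenditure since P cancels).
Midpoint %ΔQ = (3789.81 − 3224.00)/3506.91 = 0.16134; midpoint %ΔI = (58810 − 53050)/55930 = 0.10299.
η = 0.16134 / 0.10299 = 1.567.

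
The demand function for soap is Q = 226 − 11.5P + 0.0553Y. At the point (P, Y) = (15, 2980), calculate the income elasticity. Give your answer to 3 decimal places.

0.755

At P = 15, Y = 2980: Q = 218.294.
Holding P constant, ∂Q/∂Y = 0.0553.
η_Y = (∂Q/∂Y)·(Y/Q) = 0.0553 × (2980/218.294) = 0.755.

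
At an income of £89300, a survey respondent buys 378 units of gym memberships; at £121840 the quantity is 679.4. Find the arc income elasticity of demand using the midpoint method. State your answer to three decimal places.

ΔQ = 679.4 − 378 = 301.4; midpoint Q̄ = (378 + 679.4)/2 = 528.7.
ΔI = 121840 − 89300 = 32540; midpoint Ī = (89300 + 121840)/2 = 105570.
η = (ΔQ/Q̄) ÷ (ΔI/Ī) = (301.4/528.7) ÷ (32540/105570) = 1.850.

1.850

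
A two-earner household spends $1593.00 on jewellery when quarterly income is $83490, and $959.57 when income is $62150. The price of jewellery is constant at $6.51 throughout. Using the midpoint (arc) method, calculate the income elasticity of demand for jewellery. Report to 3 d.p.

With a constant price, Q₁ = 1593.00/6.51 = 244.700 and Q₂ = 959.57/6.51 = 147.399 (equivalently, work directly with expenditure since P cancels).
Midpoint %ΔQ = (959.57 − 1593.00)/1276.29 = -0.49631; midpoint %ΔI = (62150 − 83490)/72820 = -0.29305.
η = -0.49631 / -0.29305 = 1.694.

1.694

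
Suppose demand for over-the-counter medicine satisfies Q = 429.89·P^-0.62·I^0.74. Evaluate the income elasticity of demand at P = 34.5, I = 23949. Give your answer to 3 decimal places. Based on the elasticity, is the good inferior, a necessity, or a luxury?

For a multiplicative demand Q = A·P^α·I^β, the income elasticity is β everywhere.
Here β = 0.74, so η = 0.740.
Since 0 < η < 1, this is a necessity.

0.740 (necessity)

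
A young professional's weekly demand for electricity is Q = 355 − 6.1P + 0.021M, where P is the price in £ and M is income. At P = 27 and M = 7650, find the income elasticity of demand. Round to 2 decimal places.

At P = 27, M = 7650: Q = 350.950.
Holding P constant, ∂Q/∂M = 0.021.
η_M = (∂Q/∂M)·(M/Q) = 0.021 × (7650/350.950) = 0.46.

0.46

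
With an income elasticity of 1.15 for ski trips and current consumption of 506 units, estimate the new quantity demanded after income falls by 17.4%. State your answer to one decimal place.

%ΔQ ≈ η × %ΔI = 1.15 × (-17.4%) = -20.01%.
New Q ≈ 506 × (1 − 0.2001) = 404.7.

404.7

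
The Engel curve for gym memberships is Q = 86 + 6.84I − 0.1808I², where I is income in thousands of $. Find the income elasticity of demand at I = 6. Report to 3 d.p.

0.232

At I = 6: Q = 120.5312.
dQ/dI = 6.84 − 0.3616I = 4.67040.
η = (dQ/dI)·(I/Q) = 4.67040 × (6/120.5312) = 0.232.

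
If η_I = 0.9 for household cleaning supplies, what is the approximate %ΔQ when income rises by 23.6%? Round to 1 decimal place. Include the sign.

%ΔQ ≈ η × %ΔI = 0.9 × 23.6% = 21.2%.

21.2%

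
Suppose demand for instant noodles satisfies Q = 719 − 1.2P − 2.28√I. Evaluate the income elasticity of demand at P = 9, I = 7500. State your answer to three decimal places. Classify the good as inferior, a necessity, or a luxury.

At P = 9, I = 7500: Q = 510.746.
Holding P constant, ∂Q/∂I = -2.28/(2√I) = -0.0131636.
η_I = (∂Q/∂I)·(I/Q) = -0.0131636 × (7500/510.746) = -0.193.
Since η < 0, this is an inferior good.

-0.193 (inferior good)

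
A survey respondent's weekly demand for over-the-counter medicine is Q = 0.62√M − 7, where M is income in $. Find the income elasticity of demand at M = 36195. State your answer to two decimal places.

At M = 36195: Q = 110.955.
dQ/dM = 0.62/(2√M) = 0.00162944 at this income.
η = (dQ/dM)·(M/Q) = 0.00162944 × (36195/110.955) = 0.53.

0.53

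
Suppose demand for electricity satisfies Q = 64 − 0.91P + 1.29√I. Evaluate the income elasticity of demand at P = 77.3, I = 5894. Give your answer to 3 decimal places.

0.534

At P = 77.3, I = 5894: Q = 92.693.
Holding P constant, ∂Q/∂I = 1.29/(2√I) = 0.00840146.
η_I = (∂Q/∂I)·(I/Q) = 0.00840146 × (5894/92.693) = 0.534.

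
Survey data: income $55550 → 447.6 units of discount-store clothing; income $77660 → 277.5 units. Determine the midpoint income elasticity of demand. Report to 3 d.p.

ΔQ = 277.5 − 447.6 = -170.1; midpoint Q̄ = (447.6 + 277.5)/2 = 362.55.
ΔI = 77660 − 55550 = 22110; midpoint Ī = (55550 + 77660)/2 = 66605.
η = (ΔQ/Q̄) ÷ (ΔI/Ī) = (-170.1/362.55) ÷ (22110/66605) = -1.413.

-1.413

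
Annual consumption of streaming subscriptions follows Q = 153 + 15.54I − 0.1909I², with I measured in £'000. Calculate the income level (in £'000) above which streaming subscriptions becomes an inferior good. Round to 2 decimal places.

dQ/dI = 15.54 − 0.3818I.
The good is inferior where dQ/dI < 0. Setting dQ/dI = 0 gives I = 15.54 / 0.3818 = 40.70.

40.70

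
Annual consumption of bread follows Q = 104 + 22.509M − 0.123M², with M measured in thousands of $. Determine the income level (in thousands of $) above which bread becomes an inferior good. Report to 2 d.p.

91.50

dQ/dM = 22.509 − 0.246M.
The good is inferior where dQ/dM < 0. Setting dQ/dM = 0 gives M = 22.509 / 0.246 = 91.50.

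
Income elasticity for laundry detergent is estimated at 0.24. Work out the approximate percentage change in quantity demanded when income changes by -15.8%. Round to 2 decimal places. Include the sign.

-3.79%

%ΔQ ≈ η × %ΔI = 0.24 × (-15.8%) = -3.79%.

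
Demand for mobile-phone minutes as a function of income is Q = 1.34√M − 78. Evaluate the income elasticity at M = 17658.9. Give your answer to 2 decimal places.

At M = 17658.9: Q = 100.068.
dQ/dM = 1.34/(2√M) = 0.00504189 at this income.
η = (dQ/dM)·(M/Q) = 0.00504189 × (17658.9/100.068) = 0.89.

0.89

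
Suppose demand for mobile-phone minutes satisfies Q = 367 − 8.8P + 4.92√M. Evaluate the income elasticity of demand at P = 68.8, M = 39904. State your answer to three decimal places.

0.660

At P = 68.8, M = 39904: Q = 744.378.
Holding P constant, ∂Q/∂M = 4.92/(2√M) = 0.0123148.
η_M = (∂Q/∂M)·(M/Q) = 0.0123148 × (39904/744.378) = 0.660.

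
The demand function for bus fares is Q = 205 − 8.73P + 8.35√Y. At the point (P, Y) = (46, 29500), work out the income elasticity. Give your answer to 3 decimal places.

0.579

At P = 46, Y = 29500: Q = 1237.580.
Holding P constant, ∂Q/∂Y = 8.35/(2√Y) = 0.0243078.
η_Y = (∂Q/∂Y)·(Y/Q) = 0.0243078 × (29500/1237.580) = 0.579.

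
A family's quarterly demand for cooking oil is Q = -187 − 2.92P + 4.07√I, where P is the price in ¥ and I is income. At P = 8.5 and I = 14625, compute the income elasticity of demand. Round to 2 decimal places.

0.88

At P = 8.5, I = 14625: Q = 280.381.
Holding P constant, ∂Q/∂I = 4.07/(2√I) = 0.0168274.
η_I = (∂Q/∂I)·(I/Q) = 0.0168274 × (14625/280.381) = 0.88.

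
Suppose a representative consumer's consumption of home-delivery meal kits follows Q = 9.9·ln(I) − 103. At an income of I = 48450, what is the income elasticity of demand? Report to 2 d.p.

At I = 48450: Q = 3.804.
dQ/dI = 9.9/I = 0.000204334 at this income.
η = (dQ/dI)·(I/Q) = 0.000204334 × (48450/3.804) = 2.60.

2.60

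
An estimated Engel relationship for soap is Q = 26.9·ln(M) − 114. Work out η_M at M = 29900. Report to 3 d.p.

0.165

At M = 29900: Q = 163.221.
dQ/dM = 26.9/M = 0.000899666 at this income.
η = (dQ/dM)·(M/Q) = 0.000899666 × (29900/163.221) = 0.165.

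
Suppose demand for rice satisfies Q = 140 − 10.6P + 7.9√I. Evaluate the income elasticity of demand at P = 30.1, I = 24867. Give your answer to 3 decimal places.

At P = 30.1, I = 24867: Q = 1066.713.
Holding P constant, ∂Q/∂I = 7.9/(2√I) = 0.0250487.
η_I = (∂Q/∂I)·(I/Q) = 0.0250487 × (24867/1066.713) = 0.584.

0.584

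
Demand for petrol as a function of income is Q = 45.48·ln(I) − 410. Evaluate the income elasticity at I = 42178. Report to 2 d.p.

At I = 42178: Q = 74.346.
dQ/dI = 45.48/I = 0.00107829 at this income.
η = (dQ/dI)·(I/Q) = 0.00107829 × (42178/74.346) = 0.61.

0.61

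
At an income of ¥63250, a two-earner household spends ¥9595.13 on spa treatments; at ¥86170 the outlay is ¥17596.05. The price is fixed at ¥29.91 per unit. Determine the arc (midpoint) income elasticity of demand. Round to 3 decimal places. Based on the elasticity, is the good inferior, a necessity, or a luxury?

With a constant price, Q₁ = 9595.13/29.91 = 320.800 and Q₂ = 17596.05/29.91 = 588.300 (equivalently, work directly with expenditure since P cancels).
Midpoint %ΔQ = (17596.05 − 9595.13)/13595.59 = 0.58849; midpoint %ΔI = (86170 − 63250)/74710 = 0.30679.
η = 0.58849 / 0.30679 = 1.918.
η > 1 ⇒ luxury.

1.918 (luxury)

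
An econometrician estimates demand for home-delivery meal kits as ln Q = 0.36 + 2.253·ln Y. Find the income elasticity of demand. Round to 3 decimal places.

2.253

In a log-linear demand, the coefficient on ln Y is the income elasticity.
So η = 2.253.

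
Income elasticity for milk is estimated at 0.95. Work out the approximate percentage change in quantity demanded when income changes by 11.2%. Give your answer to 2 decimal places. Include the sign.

10.64%

%ΔQ ≈ η × %ΔI = 0.95 × 11.2% = 10.64%.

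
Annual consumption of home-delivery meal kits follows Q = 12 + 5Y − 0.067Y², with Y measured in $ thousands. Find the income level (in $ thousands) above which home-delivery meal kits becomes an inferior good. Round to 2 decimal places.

37.31

dQ/dY = 5 − 0.134Y.
The good is inferior where dQ/dY < 0. Setting dQ/dY = 0 gives Y = 5 / 0.134 = 37.31.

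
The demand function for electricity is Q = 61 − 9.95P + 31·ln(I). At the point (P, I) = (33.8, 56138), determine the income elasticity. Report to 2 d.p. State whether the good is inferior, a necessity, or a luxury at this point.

0.49 (necessity)

At P = 33.8, I = 56138: Q = 63.693.
Holding P constant, ∂Q/∂I = 31/I = 0.000552211.
η_I = (∂Q/∂I)·(I/Q) = 0.000552211 × (56138/63.693) = 0.49.
Since 0 < η < 1, this is a necessity.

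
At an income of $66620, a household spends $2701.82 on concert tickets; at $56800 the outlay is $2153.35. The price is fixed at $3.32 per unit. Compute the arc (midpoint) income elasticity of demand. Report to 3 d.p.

With a constant price, Q₁ = 2701.82/3.32 = 813.801 and Q₂ = 2153.35/3.32 = 648.599 (equivalently, work directly with expenditure since P cancels).
Midpoint %ΔQ = (2153.35 − 2701.82)/2427.59 = -0.22593; midpoint %ΔI = (56800 − 66620)/61710 = -0.15913.
η = -0.22593 / -0.15913 = 1.420.

1.420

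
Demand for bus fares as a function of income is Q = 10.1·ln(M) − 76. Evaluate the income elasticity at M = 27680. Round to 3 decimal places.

0.370

At M = 27680: Q = 27.308.
dQ/dM = 10.1/M = 0.000364884 at this income.
η = (dQ/dM)·(M/Q) = 0.000364884 × (27680/27.308) = 0.370.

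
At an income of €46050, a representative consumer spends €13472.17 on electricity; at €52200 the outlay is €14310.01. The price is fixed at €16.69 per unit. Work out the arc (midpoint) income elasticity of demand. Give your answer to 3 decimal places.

With a constant price, Q₁ = 13472.17/16.69 = 807.200 and Q₂ = 14310.01/16.69 = 857.400 (equivalently, work directly with expenditure since P cancels).
Midpoint %ΔQ = (14310.01 − 13472.17)/13891.09 = 0.06031; midpoint %ΔI = (52200 − 46050)/49125 = 0.12519.
η = 0.06031 / 0.12519 = 0.482.

0.482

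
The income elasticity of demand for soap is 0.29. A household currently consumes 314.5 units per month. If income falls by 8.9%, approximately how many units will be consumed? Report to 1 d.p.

%ΔQ ≈ η × %ΔI = 0.29 × (-8.9%) = -2.581%.
New Q ≈ 314.5 × (1 − 0.02581) = 306.4.

306.4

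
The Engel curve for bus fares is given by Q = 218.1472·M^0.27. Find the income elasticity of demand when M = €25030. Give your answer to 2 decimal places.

For Q = A·M^β the income elasticity is constant and equal to β.
Here β = 0.27, so η = 0.27.

0.27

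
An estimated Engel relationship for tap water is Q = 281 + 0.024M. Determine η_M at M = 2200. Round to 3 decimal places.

0.158

At M = 2200: Q = 333.800.
dQ/dM = 0.024.
η = (dQ/dM)·(M/Q) = 0.024 × (2200/333.800) = 0.158.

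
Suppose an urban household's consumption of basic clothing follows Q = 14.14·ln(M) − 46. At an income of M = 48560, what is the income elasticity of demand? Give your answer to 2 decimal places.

0.13

At M = 48560: Q = 106.578.
dQ/dM = 14.14/M = 0.000291186 at this income.
η = (dQ/dM)·(M/Q) = 0.000291186 × (48560/106.578) = 0.13.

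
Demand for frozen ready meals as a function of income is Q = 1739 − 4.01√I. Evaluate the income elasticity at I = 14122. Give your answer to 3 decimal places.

-0.189

At I = 14122: Q = 1262.468.
dQ/dI = -4.01/(2√I) = -0.016872 at this income.
η = (dQ/dI)·(I/Q) = -0.016872 × (14122/1262.468) = -0.189.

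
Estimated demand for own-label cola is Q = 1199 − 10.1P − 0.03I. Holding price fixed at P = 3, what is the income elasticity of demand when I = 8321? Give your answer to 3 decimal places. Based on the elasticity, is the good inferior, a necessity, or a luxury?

-0.272 (inferior good)

At P = 3, I = 8321: Q = 919.070.
Holding P constant, ∂Q/∂I = −0.03.
η_I = (∂Q/∂I)·(I/Q) = -0.03 × (8321/919.070) = -0.272.
Since η < 0, this is an inferior good.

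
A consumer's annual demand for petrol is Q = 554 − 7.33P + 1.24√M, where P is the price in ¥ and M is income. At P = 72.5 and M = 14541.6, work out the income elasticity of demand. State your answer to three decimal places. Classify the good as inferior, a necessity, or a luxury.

0.434 (necessity)

At P = 72.5, M = 14541.6: Q = 172.105.
Holding P constant, ∂Q/∂M = 1.24/(2√M) = 0.00514145.
η_M = (∂Q/∂M)·(M/Q) = 0.00514145 × (14541.6/172.105) = 0.434.
Since 0 < η < 1, this is a necessity.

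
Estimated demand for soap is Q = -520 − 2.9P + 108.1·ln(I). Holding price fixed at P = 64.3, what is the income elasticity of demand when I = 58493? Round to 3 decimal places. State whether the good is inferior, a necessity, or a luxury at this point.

At P = 64.3, I = 58493: Q = 480.107.
Holding P constant, ∂Q/∂I = 108.1/I = 0.00184808.
η_I = (∂Q/∂I)·(I/Q) = 0.00184808 × (58493/480.107) = 0.225.
Since 0 < η < 1, this is a necessity.

0.225 (necessity)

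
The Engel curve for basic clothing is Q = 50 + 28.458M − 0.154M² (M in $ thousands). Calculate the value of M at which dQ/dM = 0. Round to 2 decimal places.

92.40

dQ/dM = 28.458 − 0.308M.
The good is inferior where dQ/dM < 0. Setting dQ/dM = 0 gives M = 28.458 / 0.308 = 92.40.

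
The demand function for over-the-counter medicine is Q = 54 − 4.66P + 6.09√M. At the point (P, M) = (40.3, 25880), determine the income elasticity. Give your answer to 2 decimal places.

At P = 40.3, M = 25880: Q = 845.916.
Holding P constant, ∂Q/∂M = 6.09/(2√M) = 0.018928.
η_M = (∂Q/∂M)·(M/Q) = 0.018928 × (25880/845.916) = 0.58.

0.58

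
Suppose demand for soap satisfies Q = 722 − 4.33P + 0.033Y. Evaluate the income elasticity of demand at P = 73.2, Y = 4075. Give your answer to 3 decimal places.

0.249

At P = 73.2, Y = 4075: Q = 539.519.
Holding P constant, ∂Q/∂Y = 0.033.
η_Y = (∂Q/∂Y)·(Y/Q) = 0.033 × (4075/539.519) = 0.249.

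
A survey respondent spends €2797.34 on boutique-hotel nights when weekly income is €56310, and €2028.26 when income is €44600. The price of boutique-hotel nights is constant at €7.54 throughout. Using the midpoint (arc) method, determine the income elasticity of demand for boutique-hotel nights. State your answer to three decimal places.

With a constant price, Q₁ = 2797.34/7.54 = 371.000 and Q₂ = 2028.26/7.54 = 269.000 (equivalently, work directly with expenditure since P cancels).
Midpoint %ΔQ = (2028.26 − 2797.34)/2412.80 = -0.31875; midpoint %ΔI = (44600 − 56310)/50455 = -0.23209.
η = -0.31875 / -0.23209 = 1.373.

1.373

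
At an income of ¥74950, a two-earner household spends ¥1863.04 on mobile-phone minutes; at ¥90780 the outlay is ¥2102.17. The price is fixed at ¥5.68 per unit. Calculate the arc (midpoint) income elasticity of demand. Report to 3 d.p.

0.631

With a constant price, Q₁ = 1863.04/5.68 = 328.000 and Q₂ = 2102.17/5.68 = 370.100 (equivalently, work directly with expenditure since P cancels).
Midpoint %ΔQ = (2102.17 − 1863.04)/1982.61 = 0.12061; midpoint %ΔI = (90780 − 74950)/82865 = 0.19103.
η = 0.12061 / 0.19103 = 0.631.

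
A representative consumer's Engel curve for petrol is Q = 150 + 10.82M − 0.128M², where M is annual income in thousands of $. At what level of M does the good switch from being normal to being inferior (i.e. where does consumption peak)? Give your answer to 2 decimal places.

dQ/dM = 10.82 − 0.256M.
The good is inferior where dQ/dM < 0. Setting dQ/dM = 0 gives M = 10.82 / 0.256 = 42.27.

42.27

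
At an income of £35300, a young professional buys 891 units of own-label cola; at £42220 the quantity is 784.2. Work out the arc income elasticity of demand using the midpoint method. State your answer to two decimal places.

ΔQ = 784.2 − 891 = -106.8; midpoint Q̄ = (891 + 784.2)/2 = 837.6.
ΔI = 42220 − 35300 = 6920; midpoint Ī = (35300 + 42220)/2 = 38760.
η = (ΔQ/Q̄) ÷ (ΔI/Ī) = (-106.8/837.6) ÷ (6920/38760) = -0.71.

-0.71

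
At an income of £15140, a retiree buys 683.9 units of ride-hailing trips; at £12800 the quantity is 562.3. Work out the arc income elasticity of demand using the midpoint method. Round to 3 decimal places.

1.165

ΔQ = 562.3 − 683.9 = -121.6; midpoint Q̄ = (683.9 + 562.3)/2 = 623.1.
ΔI = 12800 − 15140 = -2340; midpoint Ī = (15140 + 12800)/2 = 13970.
η = (ΔQ/Q̄) ÷ (ΔI/Ī) = (-121.6/623.1) ÷ (-2340/13970) = 1.165.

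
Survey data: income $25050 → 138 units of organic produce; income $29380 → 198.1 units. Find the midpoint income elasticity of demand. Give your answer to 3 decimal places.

ΔQ = 198.1 − 138 = 60.1; midpoint Q̄ = (138 + 198.1)/2 = 168.05.
ΔI = 29380 − 25050 = 4330; midpoint Ī = (25050 + 29380)/2 = 27215.
η = (ΔQ/Q̄) ÷ (ΔI/Ī) = (60.1/168.05) ÷ (4330/27215) = 2.248.

2.248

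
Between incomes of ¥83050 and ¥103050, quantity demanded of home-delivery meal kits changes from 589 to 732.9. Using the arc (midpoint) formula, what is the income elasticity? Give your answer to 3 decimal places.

1.013

ΔQ = 732.9 − 589 = 143.9; midpoint Q̄ = (589 + 732.9)/2 = 660.95.
ΔI = 103050 − 83050 = 20000; midpoint Ī = (83050 + 103050)/2 = 93050.
η = (ΔQ/Q̄) ÷ (ΔI/Ī) = (143.9/660.95) ÷ (20000/93050) = 1.013.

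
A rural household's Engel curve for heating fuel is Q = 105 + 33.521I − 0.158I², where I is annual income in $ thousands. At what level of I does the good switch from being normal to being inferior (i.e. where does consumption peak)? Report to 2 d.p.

dQ/dI = 33.521 − 0.316I.
The good is inferior where dQ/dI < 0. Setting dQ/dI = 0 gives I = 33.521 / 0.316 = 106.08.

106.08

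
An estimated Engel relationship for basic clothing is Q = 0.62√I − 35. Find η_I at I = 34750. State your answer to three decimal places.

0.717

At I = 34750: Q = 80.576.
dQ/dI = 0.62/(2√I) = 0.00166297 at this income.
η = (dQ/dI)·(I/Q) = 0.00166297 × (34750/80.576) = 0.717.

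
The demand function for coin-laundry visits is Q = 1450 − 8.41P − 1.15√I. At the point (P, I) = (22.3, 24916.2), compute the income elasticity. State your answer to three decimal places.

At P = 22.3, I = 24916.2: Q = 1080.931.
Holding P constant, ∂Q/∂I = -1.15/(2√I) = -0.00364273.
η_I = (∂Q/∂I)·(I/Q) = -0.00364273 × (24916.2/1080.931) = -0.084.

-0.084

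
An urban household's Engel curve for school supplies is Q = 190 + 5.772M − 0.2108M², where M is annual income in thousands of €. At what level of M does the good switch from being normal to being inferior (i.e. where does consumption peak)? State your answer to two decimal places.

dQ/dM = 5.772 − 0.4216M.
The good is inferior where dQ/dM < 0. Setting dQ/dM = 0 gives M = 5.772 / 0.4216 = 13.69.

13.69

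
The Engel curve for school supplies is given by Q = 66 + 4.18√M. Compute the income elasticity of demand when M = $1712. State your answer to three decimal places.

At M = 1712: Q = 238.953.
dQ/dM = 4.18/(2√M) = 0.050512 at this income.
η = (dQ/dM)·(M/Q) = 0.050512 × (1712/238.953) = 0.362.

0.362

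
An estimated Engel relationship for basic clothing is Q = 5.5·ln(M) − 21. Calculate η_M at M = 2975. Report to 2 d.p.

At M = 2975: Q = 22.989.
dQ/dM = 5.5/M = 0.00184874 at this income.
η = (dQ/dM)·(M/Q) = 0.00184874 × (2975/22.989) = 0.24.

0.24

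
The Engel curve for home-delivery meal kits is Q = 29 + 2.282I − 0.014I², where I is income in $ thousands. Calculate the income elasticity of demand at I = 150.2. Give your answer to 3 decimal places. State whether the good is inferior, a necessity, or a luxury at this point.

-5.167 (inferior good)

At I = 150.2: Q = 55.9158.
dQ/dI = 2.282 − 0.028I = -1.92360.
η = (dQ/dI)·(I/Q) = -1.92360 × (150.2/55.9158) = -5.167.
η < 0 ⇒ inferior good.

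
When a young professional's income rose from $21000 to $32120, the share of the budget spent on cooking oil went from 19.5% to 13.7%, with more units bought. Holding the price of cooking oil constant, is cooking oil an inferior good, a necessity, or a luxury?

Quantity rises but the budget share falls as income rises, so 0 < η < 1.

necessity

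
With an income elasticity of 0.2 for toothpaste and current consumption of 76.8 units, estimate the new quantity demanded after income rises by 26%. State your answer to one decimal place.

80.8

%ΔQ ≈ η × %ΔI = 0.2 × 26% = 5.2%.
New Q ≈ 76.8 × (1 + 0.052) = 80.8.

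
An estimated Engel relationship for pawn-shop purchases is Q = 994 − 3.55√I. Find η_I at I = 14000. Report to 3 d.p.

-0.366

At I = 14000: Q = 573.958.
dQ/dI = -3.55/(2√I) = -0.0150015 at this income.
η = (dQ/dI)·(I/Q) = -0.0150015 × (14000/573.958) = -0.366.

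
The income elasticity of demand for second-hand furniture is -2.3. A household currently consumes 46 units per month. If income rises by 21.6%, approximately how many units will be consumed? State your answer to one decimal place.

23.1

%ΔQ ≈ η × %ΔI = -2.3 × 21.6% = -49.68%.
New Q ≈ 46 × (1 − 0.4968) = 23.1.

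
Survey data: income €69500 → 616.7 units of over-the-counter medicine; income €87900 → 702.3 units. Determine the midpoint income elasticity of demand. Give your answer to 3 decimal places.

0.555

ΔQ = 702.3 − 616.7 = 85.6; midpoint Q̄ = (616.7 + 702.3)/2 = 659.5.
ΔI = 87900 − 69500 = 18400; midpoint Ī = (69500 + 87900)/2 = 78700.
η = (ΔQ/Q̄) ÷ (ΔI/Ī) = (85.6/659.5) ÷ (18400/78700) = 0.555.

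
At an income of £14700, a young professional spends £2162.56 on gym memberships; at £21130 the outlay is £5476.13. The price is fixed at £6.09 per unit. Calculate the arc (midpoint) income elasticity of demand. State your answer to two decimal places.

2.42

With a constant price, Q₁ = 2162.56/6.09 = 355.100 and Q₂ = 5476.13/6.09 = 899.200 (equivalently, work directly with expenditure since P cancels).
Midpoint %ΔQ = (5476.13 − 2162.56)/3819.35 = 0.86758; midpoint %ΔI = (21130 − 14700)/17915 = 0.35892.
η = 0.86758 / 0.35892 = 2.42.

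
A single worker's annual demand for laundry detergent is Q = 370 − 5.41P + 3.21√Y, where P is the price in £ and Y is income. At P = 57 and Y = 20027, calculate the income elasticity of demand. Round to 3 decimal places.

0.440

At P = 57, Y = 20027: Q = 515.899.
Holding P constant, ∂Q/∂Y = 3.21/(2√Y) = 0.0113414.
η_Y = (∂Q/∂Y)·(Y/Q) = 0.0113414 × (20027/515.899) = 0.440.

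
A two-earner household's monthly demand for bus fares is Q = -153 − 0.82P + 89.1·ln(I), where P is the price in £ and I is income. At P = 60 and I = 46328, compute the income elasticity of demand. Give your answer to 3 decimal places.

0.118

At P = 60, I = 46328: Q = 755.046.
Holding P constant, ∂Q/∂I = 89.1/I = 0.00192324.
η_I = (∂Q/∂I)·(I/Q) = 0.00192324 × (46328/755.046) = 0.118.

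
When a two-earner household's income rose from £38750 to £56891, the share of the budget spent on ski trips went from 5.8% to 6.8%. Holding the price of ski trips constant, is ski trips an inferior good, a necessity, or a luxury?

luxury

The budget share rises as income rises, so η > 1.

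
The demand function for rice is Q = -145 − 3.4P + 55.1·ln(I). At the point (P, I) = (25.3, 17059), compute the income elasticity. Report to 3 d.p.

0.180

At P = 25.3, I = 17059: Q = 305.898.
Holding P constant, ∂Q/∂I = 55.1/I = 0.00322997.
η_I = (∂Q/∂I)·(I/Q) = 0.00322997 × (17059/305.898) = 0.180.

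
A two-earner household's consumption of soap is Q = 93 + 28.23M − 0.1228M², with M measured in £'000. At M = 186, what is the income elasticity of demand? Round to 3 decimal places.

-2.963

At M = 186: Q = 1095.3912.
dQ/dM = 28.23 − 0.2456M = -17.45160.
η = (dQ/dM)·(M/Q) = -17.45160 × (186/1095.3912) = -2.963.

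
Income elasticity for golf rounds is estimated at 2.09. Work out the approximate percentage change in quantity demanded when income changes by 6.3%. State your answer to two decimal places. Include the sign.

%ΔQ ≈ η × %ΔI = 2.09 × 6.3% = 13.17%.

13.17%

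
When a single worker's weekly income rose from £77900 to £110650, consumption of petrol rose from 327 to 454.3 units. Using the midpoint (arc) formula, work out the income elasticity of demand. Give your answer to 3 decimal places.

ΔQ = 454.3 − 327 = 127.3; midpoint Q̄ = (327 + 454.3)/2 = 390.65.
ΔI = 110650 − 77900 = 32750; midpoint Ī = (77900 + 110650)/2 = 94275.
η = (ΔQ/Q̄) ÷ (ΔI/Ī) = (127.3/390.65) ÷ (32750/94275) = 0.938.

0.938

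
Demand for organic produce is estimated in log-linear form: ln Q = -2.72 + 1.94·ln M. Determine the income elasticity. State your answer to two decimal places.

In a log-linear demand, the coefficient on ln M is the income elasticity.
So η = 1.94.

1.94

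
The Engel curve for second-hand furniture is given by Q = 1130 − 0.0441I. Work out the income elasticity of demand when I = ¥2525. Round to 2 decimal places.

At I = 2525: Q = 1018.648.
dQ/dI = −0.0441.
η = (dQ/dI)·(I/Q) = -0.0441 × (2525/1018.648) = -0.11.

-0.11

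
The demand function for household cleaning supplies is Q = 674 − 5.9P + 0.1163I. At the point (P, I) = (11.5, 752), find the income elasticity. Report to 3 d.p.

0.126

At P = 11.5, I = 752: Q = 693.608.
Holding P constant, ∂Q/∂I = 0.1163.
η_I = (∂Q/∂I)·(I/Q) = 0.1163 × (752/693.608) = 0.126.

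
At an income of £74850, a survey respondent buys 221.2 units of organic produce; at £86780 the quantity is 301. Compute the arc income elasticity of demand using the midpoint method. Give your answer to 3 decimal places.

ΔQ = 301 − 221.2 = 79.8; midpoint Q̄ = (221.2 + 301)/2 = 261.1.
ΔI = 86780 − 74850 = 11930; midpoint Ī = (74850 + 86780)/2 = 80815.
η = (ΔQ/Q̄) ÷ (ΔI/Ī) = (79.8/261.1) ÷ (11930/80815) = 2.070.

2.070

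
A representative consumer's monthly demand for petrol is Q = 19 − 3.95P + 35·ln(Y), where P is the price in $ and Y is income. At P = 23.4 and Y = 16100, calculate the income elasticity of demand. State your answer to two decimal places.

0.13

At P = 23.4, Y = 16100: Q = 265.600.
Holding P constant, ∂Q/∂Y = 35/Y = 0.00217391.
η_Y = (∂Q/∂Y)·(Y/Q) = 0.00217391 × (16100/265.600) = 0.13.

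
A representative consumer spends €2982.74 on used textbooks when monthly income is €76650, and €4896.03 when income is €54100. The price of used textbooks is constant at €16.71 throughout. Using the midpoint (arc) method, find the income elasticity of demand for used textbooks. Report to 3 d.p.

With a constant price, Q₁ = 2982.74/16.71 = 178.500 and Q₂ = 4896.03/16.71 = 293.000 (equivalently, work directly with expenditure since P cancels).
Midpoint %ΔQ = (4896.03 − 2982.74)/3939.39 = 0.48568; midpoint %ΔI = (54100 − 76650)/65375 = -0.34493.
η = 0.48568 / -0.34493 = -1.408.

-1.408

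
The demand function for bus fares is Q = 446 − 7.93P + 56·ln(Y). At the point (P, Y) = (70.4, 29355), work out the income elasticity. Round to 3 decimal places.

0.121

At P = 70.4, Y = 29355: Q = 463.812.
Holding P constant, ∂Q/∂Y = 56/Y = 0.00190768.
η_Y = (∂Q/∂Y)·(Y/Q) = 0.00190768 × (29355/463.812) = 0.121.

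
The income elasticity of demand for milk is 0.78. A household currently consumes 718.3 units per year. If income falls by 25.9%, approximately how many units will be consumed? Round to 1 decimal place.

573.2

%ΔQ ≈ η × %ΔI = 0.78 × (-25.9%) = -20.202%.
New Q ≈ 718.3 × (1 − 0.20202) = 573.2.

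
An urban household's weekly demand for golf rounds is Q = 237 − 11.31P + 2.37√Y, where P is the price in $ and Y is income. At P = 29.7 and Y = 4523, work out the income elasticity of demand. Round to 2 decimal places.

1.32

At P = 29.7, Y = 4523: Q = 60.483.
Holding P constant, ∂Q/∂Y = 2.37/(2√Y) = 0.01762.
η_Y = (∂Q/∂Y)·(Y/Q) = 0.01762 × (4523/60.483) = 1.32.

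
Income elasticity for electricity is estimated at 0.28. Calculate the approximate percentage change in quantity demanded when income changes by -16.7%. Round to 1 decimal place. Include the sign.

-4.7%

%ΔQ ≈ η × %ΔI = 0.28 × (-16.7%) = -4.7%.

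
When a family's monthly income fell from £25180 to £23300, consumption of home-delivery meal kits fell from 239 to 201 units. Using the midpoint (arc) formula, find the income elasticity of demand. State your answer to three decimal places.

ΔQ = 201 − 239 = -38; midpoint Q̄ = (239 + 201)/2 = 220.
ΔI = 23300 − 25180 = -1880; midpoint Ī = (25180 + 23300)/2 = 24240.
η = (ΔQ/Q̄) ÷ (ΔI/Ī) = (-38/220) ÷ (-1880/24240) = 2.227.

2.227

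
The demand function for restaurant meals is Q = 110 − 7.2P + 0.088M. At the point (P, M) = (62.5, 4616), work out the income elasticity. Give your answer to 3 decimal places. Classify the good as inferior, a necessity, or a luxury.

At P = 62.5, M = 4616: Q = 66.208.
Holding P constant, ∂Q/∂M = 0.088.
η_M = (∂Q/∂M)·(M/Q) = 0.088 × (4616/66.208) = 6.135.
Since η > 1, this is a luxury.

6.135 (luxury)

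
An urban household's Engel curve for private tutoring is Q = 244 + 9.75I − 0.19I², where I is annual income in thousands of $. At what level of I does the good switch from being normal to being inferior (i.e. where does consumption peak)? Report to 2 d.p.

dQ/dI = 9.75 − 0.38I.
The good is inferior where dQ/dI < 0. Setting dQ/dI = 0 gives I = 9.75 / 0.38 = 25.66.

25.66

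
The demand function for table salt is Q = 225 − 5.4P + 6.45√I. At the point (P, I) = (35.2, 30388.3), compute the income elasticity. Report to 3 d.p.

0.485

At P = 35.2, I = 30388.3: Q = 1159.299.
Holding P constant, ∂Q/∂I = 6.45/(2√I) = 0.0185002.
η_I = (∂Q/∂I)·(I/Q) = 0.0185002 × (30388.3/1159.299) = 0.485.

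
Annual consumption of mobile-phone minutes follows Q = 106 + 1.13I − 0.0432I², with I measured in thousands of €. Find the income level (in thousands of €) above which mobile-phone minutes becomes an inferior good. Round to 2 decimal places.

dQ/dI = 1.13 − 0.0864I.
The good is inferior where dQ/dI < 0. Setting dQ/dI = 0 gives I = 1.13 / 0.0864 = 13.08.

13.08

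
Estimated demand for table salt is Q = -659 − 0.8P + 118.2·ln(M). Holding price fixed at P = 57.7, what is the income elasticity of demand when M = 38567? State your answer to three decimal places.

0.218

At P = 57.7, M = 38567: Q = 543.050.
Holding P constant, ∂Q/∂M = 118.2/M = 0.0030648.
η_M = (∂Q/∂M)·(M/Q) = 0.0030648 × (38567/543.050) = 0.218.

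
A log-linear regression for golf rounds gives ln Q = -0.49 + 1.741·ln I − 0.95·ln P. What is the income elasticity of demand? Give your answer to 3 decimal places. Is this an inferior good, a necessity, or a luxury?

1.741 (luxury)

In a log-linear demand, the coefficient on ln I is the income elasticity.
So η = 1.741.
η > 1 ⇒ luxury.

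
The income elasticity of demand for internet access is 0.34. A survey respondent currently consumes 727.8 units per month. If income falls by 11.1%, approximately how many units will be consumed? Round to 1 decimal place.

%ΔQ ≈ η × %ΔI = 0.34 × (-11.1%) = -3.774%.
New Q ≈ 727.8 × (1 − 0.03774) = 700.3.

700.3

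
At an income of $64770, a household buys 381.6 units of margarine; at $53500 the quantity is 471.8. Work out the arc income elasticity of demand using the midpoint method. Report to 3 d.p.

-1.109

ΔQ = 471.8 − 381.6 = 90.2; midpoint Q̄ = (381.6 + 471.8)/2 = 426.7.
ΔI = 53500 − 64770 = -11270; midpoint Ī = (64770 + 53500)/2 = 59135.
η = (ΔQ/Q̄) ÷ (ΔI/Ī) = (90.2/426.7) ÷ (-11270/59135) = -1.109.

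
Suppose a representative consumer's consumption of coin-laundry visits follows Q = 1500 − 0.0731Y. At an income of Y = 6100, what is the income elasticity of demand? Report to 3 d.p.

-0.423

At Y = 6100: Q = 1054.090.
dQ/dY = −0.0731.
η = (dQ/dY)·(Y/Q) = -0.0731 × (6100/1054.090) = -0.423.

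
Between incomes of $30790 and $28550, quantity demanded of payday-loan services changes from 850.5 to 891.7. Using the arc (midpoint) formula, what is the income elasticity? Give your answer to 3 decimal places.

ΔQ = 891.7 − 850.5 = 41.2; midpoint Q̄ = (850.5 + 891.7)/2 = 871.1.
ΔI = 28550 − 30790 = -2240; midpoint Ī = (30790 + 28550)/2 = 29670.
η = (ΔQ/Q̄) ÷ (ΔI/Ī) = (41.2/871.1) ÷ (-2240/29670) = -0.626.

-0.626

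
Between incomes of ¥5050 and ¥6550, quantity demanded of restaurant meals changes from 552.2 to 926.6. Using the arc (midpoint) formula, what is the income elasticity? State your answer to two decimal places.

1.96

ΔQ = 926.6 − 552.2 = 374.4; midpoint Q̄ = (552.2 + 926.6)/2 = 739.4.
ΔI = 6550 − 5050 = 1500; midpoint Ī = (5050 + 6550)/2 = 5800.
η = (ΔQ/Q̄) ÷ (ΔI/Ī) = (374.4/739.4) ÷ (1500/5800) = 1.96.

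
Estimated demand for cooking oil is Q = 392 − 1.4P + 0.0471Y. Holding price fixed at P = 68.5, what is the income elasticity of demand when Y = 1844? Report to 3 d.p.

At P = 68.5, Y = 1844: Q = 382.952.
Holding P constant, ∂Q/∂Y = 0.0471.
η_Y = (∂Q/∂Y)·(Y/Q) = 0.0471 × (1844/382.952) = 0.227.

0.227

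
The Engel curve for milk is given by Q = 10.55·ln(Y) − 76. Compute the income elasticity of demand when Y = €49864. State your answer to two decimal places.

At Y = 49864: Q = 38.120.
dQ/dY = 10.55/Y = 0.000211575 at this income.
η = (dQ/dY)·(Y/Q) = 0.000211575 × (49864/38.120) = 0.28.

0.28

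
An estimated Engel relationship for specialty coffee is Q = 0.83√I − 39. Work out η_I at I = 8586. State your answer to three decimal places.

1.014

At I = 8586: Q = 37.908.
dQ/dI = 0.83/(2√I) = 0.00447871 at this income.
η = (dQ/dI)·(I/Q) = 0.00447871 × (8586/37.908) = 1.014.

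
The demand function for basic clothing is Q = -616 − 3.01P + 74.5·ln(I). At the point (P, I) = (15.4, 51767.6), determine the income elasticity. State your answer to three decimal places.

0.509

At P = 15.4, I = 51767.6: Q = 146.308.
Holding P constant, ∂Q/∂I = 74.5/I = 0.00143912.
η_I = (∂Q/∂I)·(I/Q) = 0.00143912 × (51767.6/146.308) = 0.509.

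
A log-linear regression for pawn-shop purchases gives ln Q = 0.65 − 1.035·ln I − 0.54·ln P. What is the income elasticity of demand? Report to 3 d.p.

-1.035

In a log-linear demand, the coefficient on ln I is the income elasticity.
So η = -1.035.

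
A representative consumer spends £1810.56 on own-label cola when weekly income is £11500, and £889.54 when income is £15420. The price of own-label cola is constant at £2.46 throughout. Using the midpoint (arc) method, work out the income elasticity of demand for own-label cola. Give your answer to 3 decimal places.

With a constant price, Q₁ = 1810.56/2.46 = 736.000 and Q₂ = 889.54/2.46 = 361.602 (equivalently, work directly with expenditure since P cancels).
Midpoint %ΔQ = (889.54 − 1810.56)/1350.05 = -0.68221; midpoint %ΔI = (15420 − 11500)/13460 = 0.29123.
η = -0.68221 / 0.29123 = -2.342.

-2.342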